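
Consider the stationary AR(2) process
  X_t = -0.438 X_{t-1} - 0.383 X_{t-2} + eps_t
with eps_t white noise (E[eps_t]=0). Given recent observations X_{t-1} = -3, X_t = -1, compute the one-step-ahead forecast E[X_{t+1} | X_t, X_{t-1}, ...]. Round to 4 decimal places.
E[X_{t+1} \mid \mathcal F_t] = 1.5870

For an AR(p) model X_t = c + sum_i phi_i X_{t-i} + eps_t, the
one-step-ahead conditional mean is
  E[X_{t+1} | X_t, ...] = c + sum_i phi_i X_{t+1-i}.
Substitute known values:
  E[X_{t+1} | ...] = (-0.438) * (-1) + (-0.383) * (-3)
                   = 1.5870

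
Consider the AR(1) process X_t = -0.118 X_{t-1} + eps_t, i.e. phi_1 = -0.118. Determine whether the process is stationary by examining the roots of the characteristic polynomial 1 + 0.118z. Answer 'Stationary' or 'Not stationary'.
\text{Stationary}

The AR(p) characteristic polynomial is P(z) = 1 + 0.118z.
Stationarity requires all roots to lie outside the unit circle, i.e. |z| > 1 for every root.
This is linear in z: 1 + (0.118) z = 0  =>  z = -1/(0.118) = -8.474576,  |z| = 8.474576.
Moduli of all roots: 8.4746.
All moduli strictly greater than 1? Yes.
Verdict: Stationary.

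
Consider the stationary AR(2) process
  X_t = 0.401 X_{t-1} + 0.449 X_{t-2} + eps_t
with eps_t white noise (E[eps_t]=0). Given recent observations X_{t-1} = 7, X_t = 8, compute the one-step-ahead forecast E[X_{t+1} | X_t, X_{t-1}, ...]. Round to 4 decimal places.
E[X_{t+1} \mid \mathcal F_t] = 6.3510

For an AR(p) model X_t = c + sum_i phi_i X_{t-i} + eps_t, the
one-step-ahead conditional mean is
  E[X_{t+1} | X_t, ...] = c + sum_i phi_i X_{t+1-i}.
Substitute known values:
  E[X_{t+1} | ...] = (0.401) * (8) + (0.449) * (7)
                   = 6.3510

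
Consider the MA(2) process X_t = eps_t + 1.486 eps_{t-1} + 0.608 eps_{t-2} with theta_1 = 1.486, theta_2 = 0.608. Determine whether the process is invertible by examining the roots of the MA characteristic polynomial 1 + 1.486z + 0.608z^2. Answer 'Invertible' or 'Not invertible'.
\text{Invertible}

The MA(q) characteristic polynomial is P(z) = 1 + 1.486z + 0.608z^2.
Invertibility requires all roots to lie outside the unit circle, i.e. |z| > 1 for every root.
Set 1 + (1.486) z + (0.608) z^2 = 0, i.e. a z^2 + b z + c = 0 with a = 0.608, b = 1.486, c = 1.
Discriminant D = b^2 - 4ac = (1.486)^2 - 4*(0.608)*1 = 2.208196 - (2.432) = -0.223804.
D < 0, so the roots are the complex-conjugate pair z = (-b +/- i sqrt(-D)) / (2a) = -1.222 +/- 0.389i.
For a conjugate pair |z|^2 = z * conj(z) = (product of roots) = c/a = 1/(0.608) = 1.644737, so |z| = sqrt(1.644737) = 1.2825 for both roots.
Moduli of all roots: 1.2825, 1.2825.
All moduli strictly greater than 1? Yes.
Verdict: Invertible.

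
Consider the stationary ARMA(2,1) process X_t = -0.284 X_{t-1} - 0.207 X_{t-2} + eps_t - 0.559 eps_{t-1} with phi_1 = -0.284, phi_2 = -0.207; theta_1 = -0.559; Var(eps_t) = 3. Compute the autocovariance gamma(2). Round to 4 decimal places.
\gamma(2) = -0.3382

Multiply the model equation by X_{t-k} and take expectations. With theta_0 = psi_0 = 1 and psi_j the MA(infinity) weights, this gives
  gamma(k) - sum_i phi_i gamma(k-i) = c_k,
  c_k = sigma^2 * sum_{j=k..q} theta_j psi_{j-k}   (c_k = 0 for k > q),
using gamma(-m) = gamma(m).
psi-weights needed (psi_j = theta_j + sum_i phi_i psi_{j-i}):
  psi_1 = theta_1 + phi_1 = -0.559 + (-0.284) = -0.843
Right-hand sides:
  c_0 = sigma^2 (1 + theta_1 psi_1) = 3 * (1 + (-0.559)(-0.843)) = 3 * 1.471237 = 4.413711
  c_1 = sigma^2 theta_1 = 3 * (-0.559) = -1.677
  c_2 = 0
Equations for k = 0, 1, 2 (AR order 2, c_2 = 0):
  (E0) gamma(0) = phi_1 gamma(1) + phi_2 gamma(2) + c_0
  (E1) gamma(1) = phi_1 gamma(0) + phi_2 gamma(1) + c_1
  (E2) gamma(2) = phi_1 gamma(1) + phi_2 gamma(0)
From (E1): gamma(1) = A gamma(0) + B with
  A = phi_1 / (1 - phi_2) = -0.284 / 1.207 = -0.235294,   B = c_1 / (1 - phi_2) = -1.677 / 1.207 = -1.389395.
Insert (E2) into (E0): gamma(0) (1 - phi_2^2) = phi_1 (1 + phi_2) gamma(1) + c_0.
  phi_1 (1 + phi_2) = (-0.284)(0.793) = -0.225212,   1 - phi_2^2 = 0.957151.
Replace gamma(1) by A gamma(0) + B and collect gamma(0):
  gamma(0) [0.957151 - (-0.225212)(-0.235294)] = (-0.225212)(-1.389395) + 4.413711
  gamma(0) * 0.90416 = 4.726619
  gamma(0) = 4.726619 / 0.90416 = 5.227636.
  gamma(1) = A gamma(0) + B = (-0.235294)(5.227636) + (-1.389395) = -2.619427.
  gamma(2) = phi_1 gamma(1) + phi_2 gamma(0) = (-0.284)(-2.619427) + (-0.207)(5.227636) = -0.338203.
Therefore gamma(2) = -0.3382 (to 4 decimal places).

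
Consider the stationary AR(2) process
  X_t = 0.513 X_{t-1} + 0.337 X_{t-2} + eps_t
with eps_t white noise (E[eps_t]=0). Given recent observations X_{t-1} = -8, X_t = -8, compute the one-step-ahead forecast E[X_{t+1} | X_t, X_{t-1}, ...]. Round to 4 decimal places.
E[X_{t+1} \mid \mathcal F_t] = -6.8000

For an AR(p) model X_t = c + sum_i phi_i X_{t-i} + eps_t, the
one-step-ahead conditional mean is
  E[X_{t+1} | X_t, ...] = c + sum_i phi_i X_{t+1-i}.
Substitute known values:
  E[X_{t+1} | ...] = (0.513) * (-8) + (0.337) * (-8)
                   = -6.8000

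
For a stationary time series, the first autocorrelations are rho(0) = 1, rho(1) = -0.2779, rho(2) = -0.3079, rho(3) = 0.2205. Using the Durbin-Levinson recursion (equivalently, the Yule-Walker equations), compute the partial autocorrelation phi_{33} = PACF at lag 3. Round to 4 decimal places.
\phi_{33} = -0.0220

The PACF at lag k is phi_{kk}, the last component of the solution
to the Yule-Walker system G_k phi = r_k where
  (G_k)_{ij} = rho(|i - j|), (r_k)_i = rho(i), i,j = 1..k.
Equivalently, Durbin-Levinson gives phi_{kk} iteratively:
  phi_{11} = rho(1)
  phi_{kk} = [rho(k) - sum_{j=1..k-1} phi_{k-1,j} rho(k-j)]
            / [1 - sum_{j=1..k-1} phi_{k-1,j} rho(j)],
  phi_{k,j} = phi_{k-1,j} - phi_{kk} phi_{k-1,k-j},  j = 1..k-1.
Step k = 1:
  phi_11 = rho(1) = -0.2779.
Step k = 2:
  phi_22 = [rho(2) - phi_11 rho(1)] / [1 - phi_11 rho(1)] = [-0.3079 - (-0.2779)(-0.2779)] / [1 - (-0.2779)(-0.2779)]
         = -0.38512841 / 0.92277159 = -0.41736.
  Update: phi_21 = phi_11 - phi_22 phi_11 = -0.2779 - (-0.41736)(-0.2779) = -0.393884.
Step k = 3:
  phi_33 = [rho(3) - phi_21 rho(2) - phi_22 rho(1)] / [1 - phi_21 rho(1) - phi_22 rho(2)]
    numerator   = 0.2205 - (-0.393884)(-0.3079) - (-0.41736)(-0.2779) = -0.01676151
    denominator = 1 - (-0.393884)(-0.2779) - (-0.41736)(-0.3079) = 0.76203421
  phi_33 = -0.01676151 / 0.76203421 = -0.022.
Therefore phi_{33} = -0.0220.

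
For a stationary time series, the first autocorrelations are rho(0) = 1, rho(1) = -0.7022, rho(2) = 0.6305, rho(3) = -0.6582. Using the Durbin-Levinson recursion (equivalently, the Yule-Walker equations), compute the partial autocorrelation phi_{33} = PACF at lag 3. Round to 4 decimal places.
\phi_{33} = -0.3090

The PACF at lag k is phi_{kk}, the last component of the solution
to the Yule-Walker system G_k phi = r_k where
  (G_k)_{ij} = rho(|i - j|), (r_k)_i = rho(i), i,j = 1..k.
Equivalently, Durbin-Levinson gives phi_{kk} iteratively:
  phi_{11} = rho(1)
  phi_{kk} = [rho(k) - sum_{j=1..k-1} phi_{k-1,j} rho(k-j)]
            / [1 - sum_{j=1..k-1} phi_{k-1,j} rho(j)],
  phi_{k,j} = phi_{k-1,j} - phi_{kk} phi_{k-1,k-j},  j = 1..k-1.
Step k = 1:
  phi_11 = rho(1) = -0.7022.
Step k = 2:
  phi_22 = [rho(2) - phi_11 rho(1)] / [1 - phi_11 rho(1)] = [0.6305 - (-0.7022)(-0.7022)] / [1 - (-0.7022)(-0.7022)]
         = 0.13741516 / 0.50691516 = 0.271081.
  Update: phi_21 = phi_11 - phi_22 phi_11 = -0.7022 - (0.271081)(-0.7022) = -0.511847.
Step k = 3:
  phi_33 = [rho(3) - phi_21 rho(2) - phi_22 rho(1)] / [1 - phi_21 rho(1) - phi_22 rho(2)]
    numerator   = -0.6582 - (-0.511847)(0.6305) - (0.271081)(-0.7022) = -0.14512739
    denominator = 1 - (-0.511847)(-0.7022) - (0.271081)(0.6305) = 0.4696645
  phi_33 = -0.14512739 / 0.4696645 = -0.309.
Therefore phi_{33} = -0.3090.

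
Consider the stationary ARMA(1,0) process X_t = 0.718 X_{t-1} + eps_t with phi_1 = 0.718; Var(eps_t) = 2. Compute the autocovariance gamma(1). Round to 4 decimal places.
\gamma(1) = 2.9640

Multiply the model equation by X_{t-k} and take expectations. With theta_0 = psi_0 = 1 and psi_j the MA(infinity) weights, this gives
  gamma(k) - sum_i phi_i gamma(k-i) = c_k,
  c_k = sigma^2 * sum_{j=k..q} theta_j psi_{j-k}   (c_k = 0 for k > q),
using gamma(-m) = gamma(m).
Pure AR (q = 0): c_0 = sigma^2 = 2, c_k = 0 for k >= 1.
Equations for k = 0 and k = 1 (AR order 1):
  gamma(0) = phi_1 gamma(1) + c_0
  gamma(1) = phi_1 gamma(0) + c_1
Substituting the second into the first: gamma(0) (1 - phi_1^2) = c_0 + phi_1 c_1, so
  gamma(0) = c_0 / (1 - phi_1^2) = 2 / (1 - (0.718)^2) = 2 / 0.484476 = 4.128171.
  gamma(1) = phi_1 gamma(0) = (0.718)(4.128171) = 2.964027.
Therefore gamma(1) = 2.9640 (to 4 decimal places).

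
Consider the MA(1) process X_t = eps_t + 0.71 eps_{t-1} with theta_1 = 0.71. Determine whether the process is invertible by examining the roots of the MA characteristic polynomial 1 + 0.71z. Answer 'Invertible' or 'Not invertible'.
\text{Invertible}

The MA(q) characteristic polynomial is P(z) = 1 + 0.71z.
Invertibility requires all roots to lie outside the unit circle, i.e. |z| > 1 for every root.
This is linear in z: 1 + (0.71) z = 0  =>  z = -1/(0.71) = -1.408451,  |z| = 1.408451.
Moduli of all roots: 1.4085.
All moduli strictly greater than 1? Yes.
Verdict: Invertible.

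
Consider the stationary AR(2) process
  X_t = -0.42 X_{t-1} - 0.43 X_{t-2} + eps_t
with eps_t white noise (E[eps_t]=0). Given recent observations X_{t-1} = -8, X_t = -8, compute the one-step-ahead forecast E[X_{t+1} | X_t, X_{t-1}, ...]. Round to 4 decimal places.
E[X_{t+1} \mid \mathcal F_t] = 6.8000

For an AR(p) model X_t = c + sum_i phi_i X_{t-i} + eps_t, the
one-step-ahead conditional mean is
  E[X_{t+1} | X_t, ...] = c + sum_i phi_i X_{t+1-i}.
Substitute known values:
  E[X_{t+1} | ...] = (-0.42) * (-8) + (-0.43) * (-8)
                   = 6.8000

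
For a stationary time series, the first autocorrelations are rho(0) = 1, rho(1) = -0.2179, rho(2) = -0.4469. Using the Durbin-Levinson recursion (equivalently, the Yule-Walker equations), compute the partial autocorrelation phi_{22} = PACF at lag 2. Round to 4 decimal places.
\phi_{22} = -0.5190

The PACF at lag k is phi_{kk}, the last component of the solution
to the Yule-Walker system G_k phi = r_k where
  (G_k)_{ij} = rho(|i - j|), (r_k)_i = rho(i), i,j = 1..k.
Equivalently, Durbin-Levinson gives phi_{kk} iteratively:
  phi_{11} = rho(1)
  phi_{kk} = [rho(k) - sum_{j=1..k-1} phi_{k-1,j} rho(k-j)]
            / [1 - sum_{j=1..k-1} phi_{k-1,j} rho(j)],
  phi_{k,j} = phi_{k-1,j} - phi_{kk} phi_{k-1,k-j},  j = 1..k-1.
Step k = 1:
  phi_11 = rho(1) = -0.2179.
Step k = 2:
  phi_22 = [rho(2) - phi_11 rho(1)] / [1 - phi_11 rho(1)] = [-0.4469 - (-0.2179)(-0.2179)] / [1 - (-0.2179)(-0.2179)]
         = -0.49438041 / 0.95251959 = -0.519.
Therefore phi_{22} = -0.5190.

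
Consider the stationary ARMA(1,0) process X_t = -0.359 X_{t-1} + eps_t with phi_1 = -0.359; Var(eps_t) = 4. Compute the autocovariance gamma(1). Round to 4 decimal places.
\gamma(1) = -1.6485

Multiply the model equation by X_{t-k} and take expectations. With theta_0 = psi_0 = 1 and psi_j the MA(infinity) weights, this gives
  gamma(k) - sum_i phi_i gamma(k-i) = c_k,
  c_k = sigma^2 * sum_{j=k..q} theta_j psi_{j-k}   (c_k = 0 for k > q),
using gamma(-m) = gamma(m).
Pure AR (q = 0): c_0 = sigma^2 = 4, c_k = 0 for k >= 1.
Equations for k = 0 and k = 1 (AR order 1):
  gamma(0) = phi_1 gamma(1) + c_0
  gamma(1) = phi_1 gamma(0) + c_1
Substituting the second into the first: gamma(0) (1 - phi_1^2) = c_0 + phi_1 c_1, so
  gamma(0) = c_0 / (1 - phi_1^2) = 4 / (1 - (-0.359)^2) = 4 / 0.871119 = 4.591795.
  gamma(1) = phi_1 gamma(0) = (-0.359)(4.591795) = -1.648454.
Therefore gamma(1) = -1.6485 (to 4 decimal places).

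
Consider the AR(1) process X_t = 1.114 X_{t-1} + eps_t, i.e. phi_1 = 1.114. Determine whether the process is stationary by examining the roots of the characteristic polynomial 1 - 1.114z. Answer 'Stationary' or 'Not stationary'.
\text{Not stationary}

The AR(p) characteristic polynomial is P(z) = 1 - 1.114z.
Stationarity requires all roots to lie outside the unit circle, i.e. |z| > 1 for every root.
This is linear in z: 1 + (-1.114) z = 0  =>  z = -1/(-1.114) = 0.897666,  |z| = 0.897666.
Moduli of all roots: 0.8977.
All moduli strictly greater than 1? No.
Verdict: Not stationary.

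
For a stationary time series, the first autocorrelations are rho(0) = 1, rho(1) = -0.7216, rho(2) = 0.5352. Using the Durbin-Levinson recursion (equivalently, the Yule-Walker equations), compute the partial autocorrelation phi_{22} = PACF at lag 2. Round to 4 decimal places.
\phi_{22} = 0.0302

The PACF at lag k is phi_{kk}, the last component of the solution
to the Yule-Walker system G_k phi = r_k where
  (G_k)_{ij} = rho(|i - j|), (r_k)_i = rho(i), i,j = 1..k.
Equivalently, Durbin-Levinson gives phi_{kk} iteratively:
  phi_{11} = rho(1)
  phi_{kk} = [rho(k) - sum_{j=1..k-1} phi_{k-1,j} rho(k-j)]
            / [1 - sum_{j=1..k-1} phi_{k-1,j} rho(j)],
  phi_{k,j} = phi_{k-1,j} - phi_{kk} phi_{k-1,k-j},  j = 1..k-1.
Step k = 1:
  phi_11 = rho(1) = -0.7216.
Step k = 2:
  phi_22 = [rho(2) - phi_11 rho(1)] / [1 - phi_11 rho(1)] = [0.5352 - (-0.7216)(-0.7216)] / [1 - (-0.7216)(-0.7216)]
         = 0.01449344 / 0.47929344 = 0.0302.
Therefore phi_{22} = 0.0302.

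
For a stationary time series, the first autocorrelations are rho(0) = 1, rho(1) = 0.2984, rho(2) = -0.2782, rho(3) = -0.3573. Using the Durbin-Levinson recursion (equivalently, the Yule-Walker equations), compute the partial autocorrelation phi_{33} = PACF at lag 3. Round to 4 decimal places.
\phi_{33} = -0.1580

The PACF at lag k is phi_{kk}, the last component of the solution
to the Yule-Walker system G_k phi = r_k where
  (G_k)_{ij} = rho(|i - j|), (r_k)_i = rho(i), i,j = 1..k.
Equivalently, Durbin-Levinson gives phi_{kk} iteratively:
  phi_{11} = rho(1)
  phi_{kk} = [rho(k) - sum_{j=1..k-1} phi_{k-1,j} rho(k-j)]
            / [1 - sum_{j=1..k-1} phi_{k-1,j} rho(j)],
  phi_{k,j} = phi_{k-1,j} - phi_{kk} phi_{k-1,k-j},  j = 1..k-1.
Step k = 1:
  phi_11 = rho(1) = 0.2984.
Step k = 2:
  phi_22 = [rho(2) - phi_11 rho(1)] / [1 - phi_11 rho(1)] = [-0.2782 - (0.2984)(0.2984)] / [1 - (0.2984)(0.2984)]
         = -0.36724256 / 0.91095744 = -0.403139.
  Update: phi_21 = phi_11 - phi_22 phi_11 = 0.2984 - (-0.403139)(0.2984) = 0.418697.
Step k = 3:
  phi_33 = [rho(3) - phi_21 rho(2) - phi_22 rho(1)] / [1 - phi_21 rho(1) - phi_22 rho(2)]
    numerator   = -0.3573 - (0.418697)(-0.2782) - (-0.403139)(0.2984) = -0.12052187
    denominator = 1 - (0.418697)(0.2984) - (-0.403139)(-0.2782) = 0.76290761
  phi_33 = -0.12052187 / 0.76290761 = -0.158.
Therefore phi_{33} = -0.1580.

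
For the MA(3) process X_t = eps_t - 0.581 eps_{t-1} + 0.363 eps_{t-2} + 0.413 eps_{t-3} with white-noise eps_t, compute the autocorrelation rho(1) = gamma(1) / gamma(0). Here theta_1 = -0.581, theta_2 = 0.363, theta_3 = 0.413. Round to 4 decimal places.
\rho(1) = -0.3915

For an MA(q) process with theta_0 = 1, the autocovariance is
  gamma(k) = sigma^2 * sum_{i=0..q-k} theta_i * theta_{i+k},
and rho(k) = gamma(k) / gamma(0). Sigma^2 cancels.
  numerator   = (1)*(-0.581) + (-0.581)*(0.363) + (0.363)*(0.413) = -0.641984.
  denominator = (1)^2 + (-0.581)^2 + (0.363)^2 + (0.413)^2 = 1.639899.
  rho(1) = -0.641984 / 1.639899 = -0.3915.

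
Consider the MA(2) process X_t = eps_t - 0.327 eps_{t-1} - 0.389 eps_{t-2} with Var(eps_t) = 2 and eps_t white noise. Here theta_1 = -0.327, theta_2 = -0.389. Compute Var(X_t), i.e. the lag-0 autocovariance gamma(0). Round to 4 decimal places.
\gamma(0) = 2.5165

For an MA(q) process X_t = eps_t + sum_i theta_i eps_{t-i} with
Var(eps_t) = sigma^2, the variance is
  gamma(0) = sigma^2 * (1 + sum_i theta_i^2).
  sum_i theta_i^2 = (-0.327)^2 + (-0.389)^2 = 0.106929 + 0.151321 = 0.25825.
  gamma(0) = 2 * (1 + 0.25825) = 2 * 1.25825 = 2.5165.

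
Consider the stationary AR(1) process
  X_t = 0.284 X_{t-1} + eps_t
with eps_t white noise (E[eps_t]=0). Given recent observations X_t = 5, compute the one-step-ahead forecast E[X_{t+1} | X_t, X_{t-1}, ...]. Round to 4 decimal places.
E[X_{t+1} \mid \mathcal F_t] = 1.4200

For an AR(p) model X_t = c + sum_i phi_i X_{t-i} + eps_t, the
one-step-ahead conditional mean is
  E[X_{t+1} | X_t, ...] = c + sum_i phi_i X_{t+1-i}.
Substitute known values:
  E[X_{t+1} | ...] = (0.284) * (5)
                   = 1.4200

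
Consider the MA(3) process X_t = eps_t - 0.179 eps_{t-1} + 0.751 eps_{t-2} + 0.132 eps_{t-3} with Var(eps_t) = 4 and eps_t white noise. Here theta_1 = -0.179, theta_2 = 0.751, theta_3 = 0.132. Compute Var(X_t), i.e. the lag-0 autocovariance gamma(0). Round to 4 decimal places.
\gamma(0) = 6.4539

For an MA(q) process X_t = eps_t + sum_i theta_i eps_{t-i} with
Var(eps_t) = sigma^2, the variance is
  gamma(0) = sigma^2 * (1 + sum_i theta_i^2).
  sum_i theta_i^2 = (-0.179)^2 + (0.751)^2 + (0.132)^2 = 0.032041 + 0.564001 + 0.017424 = 0.613466.
  gamma(0) = 4 * (1 + 0.613466) = 4 * 1.613466 = 6.453864, which rounds to 6.4539.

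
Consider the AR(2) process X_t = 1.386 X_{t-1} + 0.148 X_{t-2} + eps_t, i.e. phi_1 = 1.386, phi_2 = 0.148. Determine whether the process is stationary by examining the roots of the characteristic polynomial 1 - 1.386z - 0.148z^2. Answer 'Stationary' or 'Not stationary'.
\text{Not stationary}

The AR(p) characteristic polynomial is P(z) = 1 - 1.386z - 0.148z^2.
Stationarity requires all roots to lie outside the unit circle, i.e. |z| > 1 for every root.
Set 1 + (-1.386) z + (-0.148) z^2 = 0, i.e. a z^2 + b z + c = 0 with a = -0.148, b = -1.386, c = 1.
Discriminant D = b^2 - 4ac = (-1.386)^2 - 4*(-0.148)*1 = 1.920996 - (-0.592) = 2.512996.
D >= 0, so the roots are real: z = (-b +/- sqrt(D)) / (2a) = (1.386 +/- 1.585243) / (-0.296).
  z_1 = (1.386 + 1.585243) / (-0.296) = -10.038,   |z_1| = 10.038.
  z_2 = (1.386 - 1.585243) / (-0.296) = 0.6731,   |z_2| = 0.6731.
Moduli of all roots: 10.0380, 0.6731.
All moduli strictly greater than 1? No.
Verdict: Not stationary.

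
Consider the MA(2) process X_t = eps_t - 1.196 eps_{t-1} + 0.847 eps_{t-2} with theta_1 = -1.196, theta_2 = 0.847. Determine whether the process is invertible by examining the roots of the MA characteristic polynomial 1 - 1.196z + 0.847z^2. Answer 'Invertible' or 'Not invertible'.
\text{Invertible}

The MA(q) characteristic polynomial is P(z) = 1 - 1.196z + 0.847z^2.
Invertibility requires all roots to lie outside the unit circle, i.e. |z| > 1 for every root.
Set 1 + (-1.196) z + (0.847) z^2 = 0, i.e. a z^2 + b z + c = 0 with a = 0.847, b = -1.196, c = 1.
Discriminant D = b^2 - 4ac = (-1.196)^2 - 4*(0.847)*1 = 1.430416 - (3.388) = -1.957584.
D < 0, so the roots are the complex-conjugate pair z = (-b +/- i sqrt(-D)) / (2a) = 0.706 +/- 0.8259i.
For a conjugate pair |z|^2 = z * conj(z) = (product of roots) = c/a = 1/(0.847) = 1.180638, so |z| = sqrt(1.180638) = 1.0866 for both roots.
Moduli of all roots: 1.0866, 1.0866.
All moduli strictly greater than 1? Yes.
Verdict: Invertible.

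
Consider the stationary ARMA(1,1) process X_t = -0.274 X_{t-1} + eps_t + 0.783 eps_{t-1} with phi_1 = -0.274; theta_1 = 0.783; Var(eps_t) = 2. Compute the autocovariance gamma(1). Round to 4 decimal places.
\gamma(1) = 0.8645

Multiply the model equation by X_{t-k} and take expectations. With theta_0 = psi_0 = 1 and psi_j the MA(infinity) weights, this gives
  gamma(k) - sum_i phi_i gamma(k-i) = c_k,
  c_k = sigma^2 * sum_{j=k..q} theta_j psi_{j-k}   (c_k = 0 for k > q),
using gamma(-m) = gamma(m).
psi-weights needed (psi_j = theta_j + sum_i phi_i psi_{j-i}):
  psi_1 = theta_1 + phi_1 = 0.783 + (-0.274) = 0.509
Right-hand sides:
  c_0 = sigma^2 (1 + theta_1 psi_1) = 2 * (1 + (0.783)(0.509)) = 2 * 1.398547 = 2.797094
  c_1 = sigma^2 theta_1 = 2 * (0.783) = 1.566
  c_2 = 0
Equations for k = 0 and k = 1 (AR order 1):
  gamma(0) = phi_1 gamma(1) + c_0
  gamma(1) = phi_1 gamma(0) + c_1
Substituting the second into the first: gamma(0) (1 - phi_1^2) = c_0 + phi_1 c_1, so
  gamma(0) = (c_0 + phi_1 c_1) / (1 - phi_1^2) = (2.797094 + (-0.274)(1.566)) / (1 - (-0.274)^2) = 2.36801 / 0.924924 = 2.560221.
  gamma(1) = phi_1 gamma(0) + c_1 = (-0.274)(2.560221) + (1.566) = 0.864499.
Therefore gamma(1) = 0.8645 (to 4 decimal places).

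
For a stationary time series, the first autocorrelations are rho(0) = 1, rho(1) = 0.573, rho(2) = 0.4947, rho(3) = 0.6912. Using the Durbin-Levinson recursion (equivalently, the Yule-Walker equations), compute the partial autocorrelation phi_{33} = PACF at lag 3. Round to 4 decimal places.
\phi_{33} = 0.5330

The PACF at lag k is phi_{kk}, the last component of the solution
to the Yule-Walker system G_k phi = r_k where
  (G_k)_{ij} = rho(|i - j|), (r_k)_i = rho(i), i,j = 1..k.
Equivalently, Durbin-Levinson gives phi_{kk} iteratively:
  phi_{11} = rho(1)
  phi_{kk} = [rho(k) - sum_{j=1..k-1} phi_{k-1,j} rho(k-j)]
            / [1 - sum_{j=1..k-1} phi_{k-1,j} rho(j)],
  phi_{k,j} = phi_{k-1,j} - phi_{kk} phi_{k-1,k-j},  j = 1..k-1.
Step k = 1:
  phi_11 = rho(1) = 0.573.
Step k = 2:
  phi_22 = [rho(2) - phi_11 rho(1)] / [1 - phi_11 rho(1)] = [0.4947 - (0.573)(0.573)] / [1 - (0.573)(0.573)]
         = 0.166371 / 0.671671 = 0.247697.
  Update: phi_21 = phi_11 - phi_22 phi_11 = 0.573 - (0.247697)(0.573) = 0.43107.
Step k = 3:
  phi_33 = [rho(3) - phi_21 rho(2) - phi_22 rho(1)] / [1 - phi_21 rho(1) - phi_22 rho(2)]
    numerator   = 0.6912 - (0.43107)(0.4947) - (0.247697)(0.573) = 0.33601943
    denominator = 1 - (0.43107)(0.573) - (0.247697)(0.4947) = 0.63046138
  phi_33 = 0.33601943 / 0.63046138 = 0.533.
Therefore phi_{33} = 0.5330.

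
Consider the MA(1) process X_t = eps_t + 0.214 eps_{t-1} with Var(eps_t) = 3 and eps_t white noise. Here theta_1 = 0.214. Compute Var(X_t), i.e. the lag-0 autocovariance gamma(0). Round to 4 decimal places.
\gamma(0) = 3.1374

For an MA(q) process X_t = eps_t + sum_i theta_i eps_{t-i} with
Var(eps_t) = sigma^2, the variance is
  gamma(0) = sigma^2 * (1 + sum_i theta_i^2).
  sum_i theta_i^2 = (0.214)^2 = 0.045796.
  gamma(0) = 3 * (1 + 0.045796) = 3 * 1.045796 = 3.137388, which rounds to 3.1374.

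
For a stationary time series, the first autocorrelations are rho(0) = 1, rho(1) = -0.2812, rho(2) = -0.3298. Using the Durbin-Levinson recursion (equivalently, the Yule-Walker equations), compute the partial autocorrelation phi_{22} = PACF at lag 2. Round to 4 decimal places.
\phi_{22} = -0.4440

The PACF at lag k is phi_{kk}, the last component of the solution
to the Yule-Walker system G_k phi = r_k where
  (G_k)_{ij} = rho(|i - j|), (r_k)_i = rho(i), i,j = 1..k.
Equivalently, Durbin-Levinson gives phi_{kk} iteratively:
  phi_{11} = rho(1)
  phi_{kk} = [rho(k) - sum_{j=1..k-1} phi_{k-1,j} rho(k-j)]
            / [1 - sum_{j=1..k-1} phi_{k-1,j} rho(j)],
  phi_{k,j} = phi_{k-1,j} - phi_{kk} phi_{k-1,k-j},  j = 1..k-1.
Step k = 1:
  phi_11 = rho(1) = -0.2812.
Step k = 2:
  phi_22 = [rho(2) - phi_11 rho(1)] / [1 - phi_11 rho(1)] = [-0.3298 - (-0.2812)(-0.2812)] / [1 - (-0.2812)(-0.2812)]
         = -0.40887344 / 0.92092656 = -0.444.
Therefore phi_{22} = -0.4440.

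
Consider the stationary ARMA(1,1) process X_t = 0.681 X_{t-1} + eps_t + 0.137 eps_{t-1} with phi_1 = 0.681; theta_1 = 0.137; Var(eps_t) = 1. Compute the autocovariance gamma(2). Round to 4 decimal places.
\gamma(2) = 1.1357

Multiply the model equation by X_{t-k} and take expectations. With theta_0 = psi_0 = 1 and psi_j the MA(infinity) weights, this gives
  gamma(k) - sum_i phi_i gamma(k-i) = c_k,
  c_k = sigma^2 * sum_{j=k..q} theta_j psi_{j-k}   (c_k = 0 for k > q),
using gamma(-m) = gamma(m).
psi-weights needed (psi_j = theta_j + sum_i phi_i psi_{j-i}):
  psi_1 = theta_1 + phi_1 = 0.137 + (0.681) = 0.818
Right-hand sides:
  c_0 = sigma^2 (1 + theta_1 psi_1) = 1 * (1 + (0.137)(0.818)) = 1 * 1.112066 = 1.112066
  c_1 = sigma^2 theta_1 = 1 * (0.137) = 0.137
  c_2 = 0
Equations for k = 0 and k = 1 (AR order 1):
  gamma(0) = phi_1 gamma(1) + c_0
  gamma(1) = phi_1 gamma(0) + c_1
Substituting the second into the first: gamma(0) (1 - phi_1^2) = c_0 + phi_1 c_1, so
  gamma(0) = (c_0 + phi_1 c_1) / (1 - phi_1^2) = (1.112066 + (0.681)(0.137)) / (1 - (0.681)^2) = 1.205363 / 0.536239 = 2.247809.
  gamma(1) = phi_1 gamma(0) + c_1 = (0.681)(2.247809) + (0.137) = 1.667758.
For k = 2 (> q): gamma(2) = phi_1 gamma(1) = (0.681)(1.667758) = 1.135743.
Therefore gamma(2) = 1.1357 (to 4 decimal places).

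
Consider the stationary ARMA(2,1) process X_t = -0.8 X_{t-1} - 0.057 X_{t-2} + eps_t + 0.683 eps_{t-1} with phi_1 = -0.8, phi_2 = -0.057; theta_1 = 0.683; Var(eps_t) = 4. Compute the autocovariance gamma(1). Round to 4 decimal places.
\gamma(1) = -0.4914

Multiply the model equation by X_{t-k} and take expectations. With theta_0 = psi_0 = 1 and psi_j the MA(infinity) weights, this gives
  gamma(k) - sum_i phi_i gamma(k-i) = c_k,
  c_k = sigma^2 * sum_{j=k..q} theta_j psi_{j-k}   (c_k = 0 for k > q),
using gamma(-m) = gamma(m).
psi-weights needed (psi_j = theta_j + sum_i phi_i psi_{j-i}):
  psi_1 = theta_1 + phi_1 = 0.683 + (-0.8) = -0.117
Right-hand sides:
  c_0 = sigma^2 (1 + theta_1 psi_1) = 4 * (1 + (0.683)(-0.117)) = 4 * 0.920089 = 3.680356
  c_1 = sigma^2 theta_1 = 4 * (0.683) = 2.732
  c_2 = 0
Equations for k = 0, 1, 2 (AR order 2, c_2 = 0):
  (E0) gamma(0) = phi_1 gamma(1) + phi_2 gamma(2) + c_0
  (E1) gamma(1) = phi_1 gamma(0) + phi_2 gamma(1) + c_1
  (E2) gamma(2) = phi_1 gamma(1) + phi_2 gamma(0)
From (E1): gamma(1) = A gamma(0) + B with
  A = phi_1 / (1 - phi_2) = -0.8 / 1.057 = -0.756859,   B = c_1 / (1 - phi_2) = 2.732 / 1.057 = 2.584674.
Insert (E2) into (E0): gamma(0) (1 - phi_2^2) = phi_1 (1 + phi_2) gamma(1) + c_0.
  phi_1 (1 + phi_2) = (-0.8)(0.943) = -0.7544,   1 - phi_2^2 = 0.996751.
Replace gamma(1) by A gamma(0) + B and collect gamma(0):
  gamma(0) [0.996751 - (-0.7544)(-0.756859)] = (-0.7544)(2.584674) + 3.680356
  gamma(0) * 0.425777 = 1.730478
  gamma(0) = 1.730478 / 0.425777 = 4.064287.
  gamma(1) = A gamma(0) + B = (-0.756859)(4.064287) + (2.584674) = -0.491419.
Therefore gamma(1) = -0.4914 (to 4 decimal places).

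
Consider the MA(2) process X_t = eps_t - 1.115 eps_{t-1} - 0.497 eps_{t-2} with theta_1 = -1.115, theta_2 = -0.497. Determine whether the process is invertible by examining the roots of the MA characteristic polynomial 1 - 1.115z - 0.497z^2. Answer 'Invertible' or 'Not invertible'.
\text{Not invertible}

The MA(q) characteristic polynomial is P(z) = 1 - 1.115z - 0.497z^2.
Invertibility requires all roots to lie outside the unit circle, i.e. |z| > 1 for every root.
Set 1 + (-1.115) z + (-0.497) z^2 = 0, i.e. a z^2 + b z + c = 0 with a = -0.497, b = -1.115, c = 1.
Discriminant D = b^2 - 4ac = (-1.115)^2 - 4*(-0.497)*1 = 1.243225 - (-1.988) = 3.231225.
D >= 0, so the roots are real: z = (-b +/- sqrt(D)) / (2a) = (1.115 +/- 1.797561) / (-0.994).
  z_1 = (1.115 + 1.797561) / (-0.994) = -2.9301,   |z_1| = 2.9301.
  z_2 = (1.115 - 1.797561) / (-0.994) = 0.6867,   |z_2| = 0.6867.
Moduli of all roots: 2.9301, 0.6867.
All moduli strictly greater than 1? No.
Verdict: Not invertible.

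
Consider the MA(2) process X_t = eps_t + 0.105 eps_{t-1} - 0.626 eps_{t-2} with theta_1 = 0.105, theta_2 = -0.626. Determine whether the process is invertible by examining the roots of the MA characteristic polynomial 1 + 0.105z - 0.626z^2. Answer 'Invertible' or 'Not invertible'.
\text{Invertible}

The MA(q) characteristic polynomial is P(z) = 1 + 0.105z - 0.626z^2.
Invertibility requires all roots to lie outside the unit circle, i.e. |z| > 1 for every root.
Set 1 + (0.105) z + (-0.626) z^2 = 0, i.e. a z^2 + b z + c = 0 with a = -0.626, b = 0.105, c = 1.
Discriminant D = b^2 - 4ac = (0.105)^2 - 4*(-0.626)*1 = 0.011025 - (-2.504) = 2.515025.
D >= 0, so the roots are real: z = (-b +/- sqrt(D)) / (2a) = (-0.105 +/- 1.585883) / (-1.252).
  z_1 = (-0.105 + 1.585883) / (-1.252) = -1.1828,   |z_1| = 1.1828.
  z_2 = (-0.105 - 1.585883) / (-1.252) = 1.3505,   |z_2| = 1.3505.
Moduli of all roots: 1.1828, 1.3505.
All moduli strictly greater than 1? Yes.
Verdict: Invertible.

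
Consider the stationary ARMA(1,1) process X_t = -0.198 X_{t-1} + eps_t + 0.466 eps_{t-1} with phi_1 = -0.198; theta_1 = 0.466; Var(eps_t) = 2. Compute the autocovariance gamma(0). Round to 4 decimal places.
\gamma(0) = 2.1495

Multiply the model equation by X_{t-k} and take expectations. With theta_0 = psi_0 = 1 and psi_j the MA(infinity) weights, this gives
  gamma(k) - sum_i phi_i gamma(k-i) = c_k,
  c_k = sigma^2 * sum_{j=k..q} theta_j psi_{j-k}   (c_k = 0 for k > q),
using gamma(-m) = gamma(m).
psi-weights needed (psi_j = theta_j + sum_i phi_i psi_{j-i}):
  psi_1 = theta_1 + phi_1 = 0.466 + (-0.198) = 0.268
Right-hand sides:
  c_0 = sigma^2 (1 + theta_1 psi_1) = 2 * (1 + (0.466)(0.268)) = 2 * 1.124888 = 2.249776
  c_1 = sigma^2 theta_1 = 2 * (0.466) = 0.932
  c_2 = 0
Equations for k = 0 and k = 1 (AR order 1):
  gamma(0) = phi_1 gamma(1) + c_0
  gamma(1) = phi_1 gamma(0) + c_1
Substituting the second into the first: gamma(0) (1 - phi_1^2) = c_0 + phi_1 c_1, so
  gamma(0) = (c_0 + phi_1 c_1) / (1 - phi_1^2) = (2.249776 + (-0.198)(0.932)) / (1 - (-0.198)^2) = 2.06524 / 0.960796 = 2.149509.
Therefore gamma(0) = 2.1495 (to 4 decimal places).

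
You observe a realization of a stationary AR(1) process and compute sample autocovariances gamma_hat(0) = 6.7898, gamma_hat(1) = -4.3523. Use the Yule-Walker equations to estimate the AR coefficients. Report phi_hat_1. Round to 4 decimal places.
\hat\phi_{1} = -0.6410

The Yule-Walker equations for an AR(p) process read, in matrix form,
  Gamma_p phi = r_p,   with   (Gamma_p)_{ij} = gamma(|i - j|),
                       (r_p)_i = gamma(i),   i,j = 1..p.
Substitute the sample gammas (Toeplitz matrix and right-hand side of size 1):
  Gamma_p = [[6.7898]]
  r_p     = [-4.3523]
With p = 1 this is the single equation gamma(0) phi_1 = gamma(1):
  phi_hat_1 = gamma(1) / gamma(0) = -4.3523 / 6.7898 = -0.6410.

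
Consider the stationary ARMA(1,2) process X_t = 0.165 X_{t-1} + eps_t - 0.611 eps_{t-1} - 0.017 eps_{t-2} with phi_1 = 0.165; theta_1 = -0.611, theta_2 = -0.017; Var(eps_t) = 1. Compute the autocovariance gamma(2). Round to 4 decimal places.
\gamma(2) = -0.0837

Multiply the model equation by X_{t-k} and take expectations. With theta_0 = psi_0 = 1 and psi_j the MA(infinity) weights, this gives
  gamma(k) - sum_i phi_i gamma(k-i) = c_k,
  c_k = sigma^2 * sum_{j=k..q} theta_j psi_{j-k}   (c_k = 0 for k > q),
using gamma(-m) = gamma(m).
psi-weights needed (psi_j = theta_j + sum_i phi_i psi_{j-i}):
  psi_1 = theta_1 + phi_1 = -0.611 + (0.165) = -0.446
  psi_2 = theta_2 + phi_1 psi_1 = -0.017 + (0.165)(-0.446) = -0.09059
Right-hand sides:
  c_0 = sigma^2 (1 + theta_1 psi_1 + theta_2 psi_2) = 1 * (1 + (-0.611)(-0.446) + (-0.017)(-0.09059)) = 1 * 1.274046 = 1.274046
  c_1 = sigma^2 (theta_1 + theta_2 psi_1) = 1 * (-0.611 + (-0.017)(-0.446)) = -0.603418
  c_2 = sigma^2 theta_2 = 1 * (-0.017) = -0.017
Equations for k = 0 and k = 1 (AR order 1):
  gamma(0) = phi_1 gamma(1) + c_0
  gamma(1) = phi_1 gamma(0) + c_1
Substituting the second into the first: gamma(0) (1 - phi_1^2) = c_0 + phi_1 c_1, so
  gamma(0) = (c_0 + phi_1 c_1) / (1 - phi_1^2) = (1.274046 + (0.165)(-0.603418)) / (1 - (0.165)^2) = 1.174482 / 0.972775 = 1.207352.
  gamma(1) = phi_1 gamma(0) + c_1 = (0.165)(1.207352) + (-0.603418) = -0.404205.
For k = 2: gamma(2) = phi_1 gamma(1) + c_2
  = (0.165)(-0.404205) + (-0.017) = -0.083694.
Therefore gamma(2) = -0.0837 (to 4 decimal places).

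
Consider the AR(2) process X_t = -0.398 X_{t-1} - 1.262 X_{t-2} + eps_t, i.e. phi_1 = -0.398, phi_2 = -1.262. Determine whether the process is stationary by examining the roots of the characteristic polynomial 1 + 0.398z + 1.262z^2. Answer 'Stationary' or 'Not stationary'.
\text{Not stationary}

The AR(p) characteristic polynomial is P(z) = 1 + 0.398z + 1.262z^2.
Stationarity requires all roots to lie outside the unit circle, i.e. |z| > 1 for every root.
Set 1 + (0.398) z + (1.262) z^2 = 0, i.e. a z^2 + b z + c = 0 with a = 1.262, b = 0.398, c = 1.
Discriminant D = b^2 - 4ac = (0.398)^2 - 4*(1.262)*1 = 0.158404 - (5.048) = -4.889596.
D < 0, so the roots are the complex-conjugate pair z = (-b +/- i sqrt(-D)) / (2a) = -0.1577 +/- 0.8761i.
For a conjugate pair |z|^2 = z * conj(z) = (product of roots) = c/a = 1/(1.262) = 0.792393, so |z| = sqrt(0.792393) = 0.8902 for both roots.
Moduli of all roots: 0.8902, 0.8902.
All moduli strictly greater than 1? No.
Verdict: Not stationary.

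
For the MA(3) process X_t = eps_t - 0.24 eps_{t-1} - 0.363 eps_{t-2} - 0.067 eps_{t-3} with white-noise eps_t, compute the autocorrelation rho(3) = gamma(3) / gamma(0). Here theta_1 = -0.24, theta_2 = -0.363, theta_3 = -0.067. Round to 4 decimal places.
\rho(3) = -0.0561

For an MA(q) process with theta_0 = 1, the autocovariance is
  gamma(k) = sigma^2 * sum_{i=0..q-k} theta_i * theta_{i+k},
and rho(k) = gamma(k) / gamma(0). Sigma^2 cancels.
  numerator   = (1)*(-0.067) = -0.067.
  denominator = (1)^2 + (-0.24)^2 + (-0.363)^2 + (-0.067)^2 = 1.193858.
  rho(3) = -0.067 / 1.193858 = -0.0561.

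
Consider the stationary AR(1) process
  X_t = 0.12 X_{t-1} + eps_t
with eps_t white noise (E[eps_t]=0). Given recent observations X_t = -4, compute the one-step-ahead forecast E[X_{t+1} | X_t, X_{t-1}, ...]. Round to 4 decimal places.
E[X_{t+1} \mid \mathcal F_t] = -0.4800

For an AR(p) model X_t = c + sum_i phi_i X_{t-i} + eps_t, the
one-step-ahead conditional mean is
  E[X_{t+1} | X_t, ...] = c + sum_i phi_i X_{t+1-i}.
Substitute known values:
  E[X_{t+1} | ...] = (0.12) * (-4)
                   = -0.4800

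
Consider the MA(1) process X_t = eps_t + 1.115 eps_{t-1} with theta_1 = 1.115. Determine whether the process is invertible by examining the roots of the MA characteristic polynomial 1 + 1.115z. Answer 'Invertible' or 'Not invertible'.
\text{Not invertible}

The MA(q) characteristic polynomial is P(z) = 1 + 1.115z.
Invertibility requires all roots to lie outside the unit circle, i.e. |z| > 1 for every root.
This is linear in z: 1 + (1.115) z = 0  =>  z = -1/(1.115) = -0.896861,  |z| = 0.896861.
Moduli of all roots: 0.8969.
All moduli strictly greater than 1? No.
Verdict: Not invertible.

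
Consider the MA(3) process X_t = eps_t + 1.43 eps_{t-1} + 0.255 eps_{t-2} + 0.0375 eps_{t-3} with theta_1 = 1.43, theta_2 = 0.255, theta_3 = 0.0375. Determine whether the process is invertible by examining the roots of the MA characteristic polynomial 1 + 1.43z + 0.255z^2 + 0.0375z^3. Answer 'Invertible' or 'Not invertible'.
\text{Not invertible}

The MA(q) characteristic polynomial is P(z) = 1 + 1.43z + 0.255z^2 + 0.0375z^3.
Invertibility requires all roots to lie outside the unit circle, i.e. |z| > 1 for every root.
Degree 3: look for a simple real root z0 first, then factor out (1 - z/z0) and solve the remaining quadratic.
Testing z0 = -0.8: P(-0.8) = 1 + (1.43)(-0.8) + (0.255)(-0.8)^2 + (0.0375)(-0.8)^3
  = 1 + (-1.144) + (0.1632) + (-0.0192) = 0.  So z_0 = -0.8 is a root, |z_0| = 0.8.
Divide out the factor (1 + 1.25 z) = (1 - z/z0) (since 1/z0 = -1.25):
  P(z) = (1 + 1.25 z)(1 + (0.18) z + (0.03) z^2)
  [check: z-coef 0.18 - (-1.25) = 1.43; z^2-coef 0.03 - (-1.25)(0.18) = 0.255; z^3-coef -(-1.25)(0.03) = 0.0375.]
Remaining roots from the quadratic factor 1 + (0.18) z + (0.03) z^2:
  Set 1 + (0.18) z + (0.03) z^2 = 0, i.e. a z^2 + b z + c = 0 with a = 0.03, b = 0.18, c = 1.
  Discriminant D = b^2 - 4ac = (0.18)^2 - 4*(0.03)*1 = 0.0324 - (0.12) = -0.0876.
  D < 0, so the roots are the complex-conjugate pair z = (-b +/- i sqrt(-D)) / (2a) = -3 +/- 4.9329i.
  For a conjugate pair |z|^2 = z * conj(z) = (product of roots) = c/a = 1/(0.03) = 33.333333, so |z| = sqrt(33.333333) = 5.7735 for both roots.
Moduli of all roots: 0.8000, 5.7735, 5.7735.
All moduli strictly greater than 1? No.
Verdict: Not invertible.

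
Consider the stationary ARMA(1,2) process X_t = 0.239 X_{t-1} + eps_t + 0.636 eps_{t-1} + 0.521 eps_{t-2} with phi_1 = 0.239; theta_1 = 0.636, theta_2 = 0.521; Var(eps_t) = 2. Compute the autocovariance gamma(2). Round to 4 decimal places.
\gamma(2) = 1.8302

Multiply the model equation by X_{t-k} and take expectations. With theta_0 = psi_0 = 1 and psi_j the MA(infinity) weights, this gives
  gamma(k) - sum_i phi_i gamma(k-i) = c_k,
  c_k = sigma^2 * sum_{j=k..q} theta_j psi_{j-k}   (c_k = 0 for k > q),
using gamma(-m) = gamma(m).
psi-weights needed (psi_j = theta_j + sum_i phi_i psi_{j-i}):
  psi_1 = theta_1 + phi_1 = 0.636 + (0.239) = 0.875
  psi_2 = theta_2 + phi_1 psi_1 = 0.521 + (0.239)(0.875) = 0.730125
Right-hand sides:
  c_0 = sigma^2 (1 + theta_1 psi_1 + theta_2 psi_2) = 2 * (1 + (0.636)(0.875) + (0.521)(0.730125)) = 2 * 1.936895 = 3.87379
  c_1 = sigma^2 (theta_1 + theta_2 psi_1) = 2 * (0.636 + (0.521)(0.875)) = 2.18375
  c_2 = sigma^2 theta_2 = 2 * (0.521) = 1.042
Equations for k = 0 and k = 1 (AR order 1):
  gamma(0) = phi_1 gamma(1) + c_0
  gamma(1) = phi_1 gamma(0) + c_1
Substituting the second into the first: gamma(0) (1 - phi_1^2) = c_0 + phi_1 c_1, so
  gamma(0) = (c_0 + phi_1 c_1) / (1 - phi_1^2) = (3.87379 + (0.239)(2.18375)) / (1 - (0.239)^2) = 4.395707 / 0.942879 = 4.662005.
  gamma(1) = phi_1 gamma(0) + c_1 = (0.239)(4.662005) + (2.18375) = 3.297969.
For k = 2: gamma(2) = phi_1 gamma(1) + c_2
  = (0.239)(3.297969) + (1.042) = 1.830215.
Therefore gamma(2) = 1.8302 (to 4 decimal places).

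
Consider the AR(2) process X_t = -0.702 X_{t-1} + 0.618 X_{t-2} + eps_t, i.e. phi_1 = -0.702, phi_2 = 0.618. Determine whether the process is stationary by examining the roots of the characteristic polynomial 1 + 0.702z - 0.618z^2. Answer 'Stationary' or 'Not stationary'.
\text{Not stationary}

The AR(p) characteristic polynomial is P(z) = 1 + 0.702z - 0.618z^2.
Stationarity requires all roots to lie outside the unit circle, i.e. |z| > 1 for every root.
Set 1 + (0.702) z + (-0.618) z^2 = 0, i.e. a z^2 + b z + c = 0 with a = -0.618, b = 0.702, c = 1.
Discriminant D = b^2 - 4ac = (0.702)^2 - 4*(-0.618)*1 = 0.492804 - (-2.472) = 2.964804.
D >= 0, so the roots are real: z = (-b +/- sqrt(D)) / (2a) = (-0.702 +/- 1.721861) / (-1.236).
  z_1 = (-0.702 + 1.721861) / (-1.236) = -0.8251,   |z_1| = 0.8251.
  z_2 = (-0.702 - 1.721861) / (-1.236) = 1.9611,   |z_2| = 1.9611.
Moduli of all roots: 0.8251, 1.9611.
All moduli strictly greater than 1? No.
Verdict: Not stationary.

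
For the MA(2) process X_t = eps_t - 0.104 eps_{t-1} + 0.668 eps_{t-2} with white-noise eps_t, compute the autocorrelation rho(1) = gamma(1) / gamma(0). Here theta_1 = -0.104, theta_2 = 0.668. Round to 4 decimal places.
\rho(1) = -0.1191

For an MA(q) process with theta_0 = 1, the autocovariance is
  gamma(k) = sigma^2 * sum_{i=0..q-k} theta_i * theta_{i+k},
and rho(k) = gamma(k) / gamma(0). Sigma^2 cancels.
  numerator   = (1)*(-0.104) + (-0.104)*(0.668) = -0.173472.
  denominator = (1)^2 + (-0.104)^2 + (0.668)^2 = 1.45704.
  rho(1) = -0.173472 / 1.45704 = -0.1191.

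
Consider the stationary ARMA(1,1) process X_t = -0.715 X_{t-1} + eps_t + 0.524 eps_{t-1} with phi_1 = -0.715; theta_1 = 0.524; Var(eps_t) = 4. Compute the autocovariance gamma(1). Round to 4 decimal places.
\gamma(1) = -0.9775

Multiply the model equation by X_{t-k} and take expectations. With theta_0 = psi_0 = 1 and psi_j the MA(infinity) weights, this gives
  gamma(k) - sum_i phi_i gamma(k-i) = c_k,
  c_k = sigma^2 * sum_{j=k..q} theta_j psi_{j-k}   (c_k = 0 for k > q),
using gamma(-m) = gamma(m).
psi-weights needed (psi_j = theta_j + sum_i phi_i psi_{j-i}):
  psi_1 = theta_1 + phi_1 = 0.524 + (-0.715) = -0.191
Right-hand sides:
  c_0 = sigma^2 (1 + theta_1 psi_1) = 4 * (1 + (0.524)(-0.191)) = 4 * 0.899916 = 3.599664
  c_1 = sigma^2 theta_1 = 4 * (0.524) = 2.096
  c_2 = 0
Equations for k = 0 and k = 1 (AR order 1):
  gamma(0) = phi_1 gamma(1) + c_0
  gamma(1) = phi_1 gamma(0) + c_1
Substituting the second into the first: gamma(0) (1 - phi_1^2) = c_0 + phi_1 c_1, so
  gamma(0) = (c_0 + phi_1 c_1) / (1 - phi_1^2) = (3.599664 + (-0.715)(2.096)) / (1 - (-0.715)^2) = 2.101024 / 0.488775 = 4.29855.
  gamma(1) = phi_1 gamma(0) + c_1 = (-0.715)(4.29855) + (2.096) = -0.977464.
Therefore gamma(1) = -0.9775 (to 4 decimal places).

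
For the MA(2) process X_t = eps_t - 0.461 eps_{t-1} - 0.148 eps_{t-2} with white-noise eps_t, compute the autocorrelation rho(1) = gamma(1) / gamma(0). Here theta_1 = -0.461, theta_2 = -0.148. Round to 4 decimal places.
\rho(1) = -0.3182

For an MA(q) process with theta_0 = 1, the autocovariance is
  gamma(k) = sigma^2 * sum_{i=0..q-k} theta_i * theta_{i+k},
and rho(k) = gamma(k) / gamma(0). Sigma^2 cancels.
  numerator   = (1)*(-0.461) + (-0.461)*(-0.148) = -0.392772.
  denominator = (1)^2 + (-0.461)^2 + (-0.148)^2 = 1.234425.
  rho(1) = -0.392772 / 1.234425 = -0.3182.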